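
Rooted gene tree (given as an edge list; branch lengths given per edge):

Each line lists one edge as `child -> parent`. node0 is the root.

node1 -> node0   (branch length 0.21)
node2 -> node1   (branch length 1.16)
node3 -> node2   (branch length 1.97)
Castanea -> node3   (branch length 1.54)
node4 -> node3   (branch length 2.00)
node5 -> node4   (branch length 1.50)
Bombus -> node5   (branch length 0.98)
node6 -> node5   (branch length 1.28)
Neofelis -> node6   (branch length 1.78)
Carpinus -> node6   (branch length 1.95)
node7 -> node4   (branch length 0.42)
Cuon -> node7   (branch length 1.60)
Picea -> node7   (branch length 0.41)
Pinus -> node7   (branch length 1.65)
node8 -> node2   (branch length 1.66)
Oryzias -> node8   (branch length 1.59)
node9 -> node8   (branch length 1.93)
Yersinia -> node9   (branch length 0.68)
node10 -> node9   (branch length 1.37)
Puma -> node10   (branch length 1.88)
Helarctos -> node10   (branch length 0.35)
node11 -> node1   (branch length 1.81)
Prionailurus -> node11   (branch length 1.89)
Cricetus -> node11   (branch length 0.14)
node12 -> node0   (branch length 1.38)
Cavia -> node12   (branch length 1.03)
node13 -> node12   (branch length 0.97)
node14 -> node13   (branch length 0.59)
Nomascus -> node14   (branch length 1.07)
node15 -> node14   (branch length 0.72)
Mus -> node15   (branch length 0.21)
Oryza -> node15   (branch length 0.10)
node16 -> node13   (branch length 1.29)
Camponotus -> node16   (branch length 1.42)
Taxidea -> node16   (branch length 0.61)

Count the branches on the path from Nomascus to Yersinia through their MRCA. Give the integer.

The MRCA of Nomascus and Yersinia is the root of the tree.
From Nomascus up to that node: 4 branches. From Yersinia up to the same node: 5 branches. Total: 4 + 5 = 9.

9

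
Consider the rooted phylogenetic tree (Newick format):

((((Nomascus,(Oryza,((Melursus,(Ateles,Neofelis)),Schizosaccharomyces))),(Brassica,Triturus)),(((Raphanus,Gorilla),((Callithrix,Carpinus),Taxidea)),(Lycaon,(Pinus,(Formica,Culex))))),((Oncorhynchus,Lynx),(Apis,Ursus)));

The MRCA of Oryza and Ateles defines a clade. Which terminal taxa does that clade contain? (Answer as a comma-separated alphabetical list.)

Ateles, Melursus, Neofelis, Oryza, Schizosaccharomyces

Tracing Oryza: it sits inside (Oryza,((Melursus,(Ateles,Neofelis)),Schizosaccharomyces)).
Tracing Ateles: it sits inside (Ateles,Neofelis).
The smallest clade enclosing both is (Oryza,((Melursus,(Ateles,Neofelis)),Schizosaccharomyces)); the answer is its 5 terminal taxa in alphabetical order.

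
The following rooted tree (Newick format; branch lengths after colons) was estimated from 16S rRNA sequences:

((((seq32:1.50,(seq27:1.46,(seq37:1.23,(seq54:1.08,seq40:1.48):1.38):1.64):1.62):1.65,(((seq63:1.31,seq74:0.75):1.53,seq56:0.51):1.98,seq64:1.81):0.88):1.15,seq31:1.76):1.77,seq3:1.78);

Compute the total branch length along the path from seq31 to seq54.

The path runs seq31 → … → MRCA → … → seq54; the MRCA is the node subtending (((seq32,(seq27,(seq37,(seq54,seq40)))),(((seq63,seq74),seq56),seq64)),seq31).
Branch lengths along that path: 1.76 + 1.15 + 1.65 + 1.62 + 1.64 + 1.38 + 1.08 = 10.28.

10.28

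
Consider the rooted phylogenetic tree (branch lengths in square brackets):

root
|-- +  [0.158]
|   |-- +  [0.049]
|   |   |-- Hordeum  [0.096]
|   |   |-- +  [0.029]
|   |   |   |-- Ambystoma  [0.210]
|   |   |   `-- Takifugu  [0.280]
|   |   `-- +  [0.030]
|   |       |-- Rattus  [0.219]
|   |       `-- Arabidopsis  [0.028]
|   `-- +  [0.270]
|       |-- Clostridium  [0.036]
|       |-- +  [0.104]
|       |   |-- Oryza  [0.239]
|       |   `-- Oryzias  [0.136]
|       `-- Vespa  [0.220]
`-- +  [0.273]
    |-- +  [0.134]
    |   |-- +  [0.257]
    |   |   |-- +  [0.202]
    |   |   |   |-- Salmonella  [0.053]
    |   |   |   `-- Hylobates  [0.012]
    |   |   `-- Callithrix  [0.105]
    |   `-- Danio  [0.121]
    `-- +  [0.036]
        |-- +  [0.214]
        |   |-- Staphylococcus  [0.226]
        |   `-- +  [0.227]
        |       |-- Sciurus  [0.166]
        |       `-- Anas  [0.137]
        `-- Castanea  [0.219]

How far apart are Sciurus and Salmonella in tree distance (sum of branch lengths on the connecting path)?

The path runs Sciurus → … → MRCA → … → Salmonella; the MRCA is the node subtending ((((Salmonella,Hylobates),Callithrix),Danio),((Staphylococcus,(Sciurus,Anas)),Castanea)).
Branch lengths along that path: 0.166 + 0.227 + 0.214 + 0.036 + 0.134 + 0.257 + 0.202 + 0.053 = 1.289.

1.289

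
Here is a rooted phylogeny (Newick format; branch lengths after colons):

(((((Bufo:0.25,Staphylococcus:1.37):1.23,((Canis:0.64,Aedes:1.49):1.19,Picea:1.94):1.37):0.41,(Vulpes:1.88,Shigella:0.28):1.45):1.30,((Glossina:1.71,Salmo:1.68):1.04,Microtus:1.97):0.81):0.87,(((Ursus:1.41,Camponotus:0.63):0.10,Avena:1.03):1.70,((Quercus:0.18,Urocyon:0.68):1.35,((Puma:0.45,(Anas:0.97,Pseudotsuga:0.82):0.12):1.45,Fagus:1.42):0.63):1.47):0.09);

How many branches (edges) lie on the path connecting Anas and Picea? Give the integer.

11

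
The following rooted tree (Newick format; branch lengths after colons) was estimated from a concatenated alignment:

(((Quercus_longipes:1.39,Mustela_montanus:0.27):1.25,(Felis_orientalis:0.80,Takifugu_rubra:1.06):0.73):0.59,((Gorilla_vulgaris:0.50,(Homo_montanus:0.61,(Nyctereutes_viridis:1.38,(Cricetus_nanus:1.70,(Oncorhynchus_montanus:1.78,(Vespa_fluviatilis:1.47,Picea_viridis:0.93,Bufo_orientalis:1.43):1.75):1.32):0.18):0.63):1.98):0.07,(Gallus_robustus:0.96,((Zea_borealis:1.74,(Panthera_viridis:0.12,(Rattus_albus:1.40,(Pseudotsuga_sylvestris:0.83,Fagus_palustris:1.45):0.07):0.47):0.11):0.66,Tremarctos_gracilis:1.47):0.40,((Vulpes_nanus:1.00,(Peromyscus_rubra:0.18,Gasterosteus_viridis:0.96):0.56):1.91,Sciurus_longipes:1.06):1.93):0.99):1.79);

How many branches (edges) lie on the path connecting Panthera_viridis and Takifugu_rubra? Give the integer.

The MRCA of Panthera_viridis and Takifugu_rubra is the root of the tree.
From Panthera_viridis up to that node: 6 branches. From Takifugu_rubra up to the same node: 3 branches. Total: 6 + 3 = 9.

9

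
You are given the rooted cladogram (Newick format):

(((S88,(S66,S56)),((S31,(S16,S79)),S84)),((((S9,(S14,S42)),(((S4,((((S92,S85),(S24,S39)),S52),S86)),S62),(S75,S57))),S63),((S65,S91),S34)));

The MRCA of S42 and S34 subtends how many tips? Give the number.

The MRCA of S42 and S34 is the node subtending ((((S9,(S14,S42)),(((S4,((((S92,S85),(S24,S39)),S52),S86)),S62),(S75,S57))),S63),((S65,S91),S34)).
That clade contains 17 terminal taxa: S14, S24, S34, S39, S4, S42, S52, S57, S62, S63, S65, S75, S85, S86, S9, S91, S92.

17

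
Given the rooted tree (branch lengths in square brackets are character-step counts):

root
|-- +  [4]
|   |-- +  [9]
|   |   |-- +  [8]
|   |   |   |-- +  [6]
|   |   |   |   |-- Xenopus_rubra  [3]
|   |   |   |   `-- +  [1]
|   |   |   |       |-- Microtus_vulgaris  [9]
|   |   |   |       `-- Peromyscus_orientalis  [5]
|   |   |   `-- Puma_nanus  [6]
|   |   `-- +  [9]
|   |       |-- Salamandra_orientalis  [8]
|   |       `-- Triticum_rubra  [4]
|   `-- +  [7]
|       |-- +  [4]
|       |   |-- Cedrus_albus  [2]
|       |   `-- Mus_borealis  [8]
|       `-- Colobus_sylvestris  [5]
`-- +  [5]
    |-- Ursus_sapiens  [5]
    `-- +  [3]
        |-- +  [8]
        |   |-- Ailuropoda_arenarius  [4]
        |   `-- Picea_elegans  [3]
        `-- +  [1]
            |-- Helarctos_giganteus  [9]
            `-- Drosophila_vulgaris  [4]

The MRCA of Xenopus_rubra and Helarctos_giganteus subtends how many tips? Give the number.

14

The MRCA of Xenopus_rubra and Helarctos_giganteus is the root, so the clade is the entire tree.
That clade contains 14 terminal taxa: Ailuropoda_arenarius, Cedrus_albus, Colobus_sylvestris, Drosophila_vulgaris, Helarctos_giganteus, Microtus_vulgaris, Mus_borealis, Peromyscus_orientalis, Picea_elegans, Puma_nanus, Salamandra_orientalis, Triticum_rubra, Ursus_sapiens, Xenopus_rubra.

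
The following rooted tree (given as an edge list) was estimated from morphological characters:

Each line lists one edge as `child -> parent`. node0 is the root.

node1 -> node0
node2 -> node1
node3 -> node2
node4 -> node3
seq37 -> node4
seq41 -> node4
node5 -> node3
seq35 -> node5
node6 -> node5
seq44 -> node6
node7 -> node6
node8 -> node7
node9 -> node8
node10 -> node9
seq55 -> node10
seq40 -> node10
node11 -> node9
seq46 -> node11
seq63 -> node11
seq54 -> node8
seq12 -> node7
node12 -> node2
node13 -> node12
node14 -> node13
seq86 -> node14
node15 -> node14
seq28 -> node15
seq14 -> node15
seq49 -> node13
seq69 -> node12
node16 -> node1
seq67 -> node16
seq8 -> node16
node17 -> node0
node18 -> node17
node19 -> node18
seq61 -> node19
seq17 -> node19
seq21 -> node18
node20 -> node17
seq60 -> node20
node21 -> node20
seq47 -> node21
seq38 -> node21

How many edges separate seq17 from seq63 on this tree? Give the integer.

14

The MRCA of seq17 and seq63 is the root of the tree.
From seq17 up to that node: 4 branches. From seq63 up to the same node: 10 branches. Total: 4 + 10 = 14.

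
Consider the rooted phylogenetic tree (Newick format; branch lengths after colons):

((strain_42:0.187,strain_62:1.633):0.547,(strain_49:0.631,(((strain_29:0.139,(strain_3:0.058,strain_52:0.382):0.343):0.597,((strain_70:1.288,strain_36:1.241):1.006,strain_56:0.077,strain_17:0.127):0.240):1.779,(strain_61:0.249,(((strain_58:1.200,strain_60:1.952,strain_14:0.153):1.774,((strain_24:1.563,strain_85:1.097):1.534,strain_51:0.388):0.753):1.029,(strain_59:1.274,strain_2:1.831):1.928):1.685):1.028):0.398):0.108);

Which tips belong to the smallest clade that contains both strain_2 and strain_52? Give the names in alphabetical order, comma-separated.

Tracing strain_2: it sits inside (strain_59,strain_2).
Tracing strain_52: it sits inside (strain_3,strain_52).
The smallest clade enclosing both is (((strain_29,(strain_3,strain_52)),((strain_70,strain_36),strain_56,strain_17)),(strain_61,(((strain_58,strain_60,strain_14),((strain_24,strain_85),strain_51)),(strain_59,strain_2)))); the answer is its 16 terminal taxa in alphabetical order.

strain_14, strain_17, strain_2, strain_24, strain_29, strain_3, strain_36, strain_51, strain_52, strain_56, strain_58, strain_59, strain_60, strain_61, strain_70, strain_85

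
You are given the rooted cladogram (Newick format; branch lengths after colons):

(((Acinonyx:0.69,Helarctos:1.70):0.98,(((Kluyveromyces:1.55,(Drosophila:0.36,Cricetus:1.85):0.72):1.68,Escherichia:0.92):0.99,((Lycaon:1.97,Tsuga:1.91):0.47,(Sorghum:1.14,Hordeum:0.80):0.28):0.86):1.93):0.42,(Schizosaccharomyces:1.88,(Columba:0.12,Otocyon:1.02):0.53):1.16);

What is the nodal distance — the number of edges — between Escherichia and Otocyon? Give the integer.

7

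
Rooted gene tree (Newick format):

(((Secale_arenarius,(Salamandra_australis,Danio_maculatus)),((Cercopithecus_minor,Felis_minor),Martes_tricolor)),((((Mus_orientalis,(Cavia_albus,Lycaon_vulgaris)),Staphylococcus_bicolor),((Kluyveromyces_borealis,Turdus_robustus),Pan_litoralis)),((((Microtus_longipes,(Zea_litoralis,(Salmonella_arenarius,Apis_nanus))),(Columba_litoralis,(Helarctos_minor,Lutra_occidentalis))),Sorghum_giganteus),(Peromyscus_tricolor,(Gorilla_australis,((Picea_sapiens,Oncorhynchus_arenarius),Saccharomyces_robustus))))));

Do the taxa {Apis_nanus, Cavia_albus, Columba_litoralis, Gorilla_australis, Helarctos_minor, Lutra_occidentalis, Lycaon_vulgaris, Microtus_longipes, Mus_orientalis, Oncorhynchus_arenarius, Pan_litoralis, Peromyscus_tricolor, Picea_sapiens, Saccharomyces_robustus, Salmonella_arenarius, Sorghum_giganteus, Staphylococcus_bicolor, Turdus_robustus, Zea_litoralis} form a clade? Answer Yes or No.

No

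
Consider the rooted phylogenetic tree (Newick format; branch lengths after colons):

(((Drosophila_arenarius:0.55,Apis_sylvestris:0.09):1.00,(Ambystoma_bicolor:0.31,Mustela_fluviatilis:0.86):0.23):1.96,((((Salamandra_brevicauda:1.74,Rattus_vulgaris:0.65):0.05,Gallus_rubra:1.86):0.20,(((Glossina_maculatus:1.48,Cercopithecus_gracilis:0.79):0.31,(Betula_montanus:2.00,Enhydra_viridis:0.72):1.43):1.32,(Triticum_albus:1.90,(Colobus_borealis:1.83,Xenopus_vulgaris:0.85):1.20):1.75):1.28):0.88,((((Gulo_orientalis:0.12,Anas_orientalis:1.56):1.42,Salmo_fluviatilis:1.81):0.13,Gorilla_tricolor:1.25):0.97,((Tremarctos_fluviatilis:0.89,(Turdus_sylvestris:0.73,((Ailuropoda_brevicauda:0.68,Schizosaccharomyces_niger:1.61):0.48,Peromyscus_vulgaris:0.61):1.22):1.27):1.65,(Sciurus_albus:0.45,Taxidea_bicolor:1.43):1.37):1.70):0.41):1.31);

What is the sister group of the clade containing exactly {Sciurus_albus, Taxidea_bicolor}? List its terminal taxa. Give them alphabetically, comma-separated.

The clade containing exactly {Sciurus_albus, Taxidea_bicolor} attaches to the tree at the node subtending ((Tremarctos_fluviatilis,(Turdus_sylvestris,((Ailuropoda_brevicauda,Schizosaccharomyces_niger),Peromyscus_vulgaris))),(Sciurus_albus,Taxidea_bicolor)).
The other lineage descending from that same node — the sister group — is (Tremarctos_fluviatilis,(Turdus_sylvestris,((Ailuropoda_brevicauda,Schizosaccharomyces_niger),Peromyscus_vulgaris))); its 5 tips in alphabetical order are the answer.

Ailuropoda_brevicauda, Peromyscus_vulgaris, Schizosaccharomyces_niger, Tremarctos_fluviatilis, Turdus_sylvestris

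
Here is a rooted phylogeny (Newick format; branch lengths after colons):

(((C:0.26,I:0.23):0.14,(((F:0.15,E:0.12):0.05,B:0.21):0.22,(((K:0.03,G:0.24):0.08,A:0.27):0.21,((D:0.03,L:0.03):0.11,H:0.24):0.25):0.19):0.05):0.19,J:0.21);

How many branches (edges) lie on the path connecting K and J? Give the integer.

7

The MRCA of K and J is the root of the tree.
From K up to that node: 6 branches. From J up to the same node: 1 branch. Total: 6 + 1 = 7.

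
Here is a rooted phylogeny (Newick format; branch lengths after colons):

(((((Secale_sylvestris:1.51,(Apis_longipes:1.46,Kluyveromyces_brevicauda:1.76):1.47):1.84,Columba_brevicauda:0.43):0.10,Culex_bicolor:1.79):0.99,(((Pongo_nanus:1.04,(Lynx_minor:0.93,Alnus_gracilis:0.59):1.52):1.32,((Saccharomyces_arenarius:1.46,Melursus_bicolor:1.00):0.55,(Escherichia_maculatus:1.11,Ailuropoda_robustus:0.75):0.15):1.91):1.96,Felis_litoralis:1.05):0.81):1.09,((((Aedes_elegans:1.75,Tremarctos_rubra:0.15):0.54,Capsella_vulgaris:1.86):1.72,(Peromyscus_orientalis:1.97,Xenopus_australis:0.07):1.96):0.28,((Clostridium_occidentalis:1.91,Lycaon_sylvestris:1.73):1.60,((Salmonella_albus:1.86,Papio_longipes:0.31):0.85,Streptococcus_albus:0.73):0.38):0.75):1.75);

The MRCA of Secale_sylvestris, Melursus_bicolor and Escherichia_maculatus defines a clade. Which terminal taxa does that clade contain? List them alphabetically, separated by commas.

Tracing Secale_sylvestris: it sits inside (Secale_sylvestris,(Apis_longipes,Kluyveromyces_brevicauda)).
Tracing Melursus_bicolor: it sits inside (Saccharomyces_arenarius,Melursus_bicolor).
Tracing Escherichia_maculatus: it sits inside (Escherichia_maculatus,Ailuropoda_robustus).
The smallest clade enclosing all 3 is ((((Secale_sylvestris,(Apis_longipes,Kluyveromyces_brevicauda)),Columba_brevicauda),Culex_bicolor),(((Pongo_nanus,(Lynx_minor,Alnus_gracilis)),((Saccharomyces_arenarius,Melursus_bicolor),(Escherichia_maculatus,Ailuropoda_robustus))),Felis_litoralis)); the answer is its 13 terminal taxa in alphabetical order.

Ailuropoda_robustus, Alnus_gracilis, Apis_longipes, Columba_brevicauda, Culex_bicolor, Escherichia_maculatus, Felis_litoralis, Kluyveromyces_brevicauda, Lynx_minor, Melursus_bicolor, Pongo_nanus, Saccharomyces_arenarius, Secale_sylvestris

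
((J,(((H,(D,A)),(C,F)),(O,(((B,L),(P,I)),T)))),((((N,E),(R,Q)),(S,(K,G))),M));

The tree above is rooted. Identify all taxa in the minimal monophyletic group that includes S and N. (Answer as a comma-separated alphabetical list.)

E, G, K, N, Q, R, S

Tracing S: it sits inside (S,(K,G)).
Tracing N: it sits inside (N,E).
The smallest clade enclosing both is (((N,E),(R,Q)),(S,(K,G))); the answer is its 7 terminal taxa in alphabetical order.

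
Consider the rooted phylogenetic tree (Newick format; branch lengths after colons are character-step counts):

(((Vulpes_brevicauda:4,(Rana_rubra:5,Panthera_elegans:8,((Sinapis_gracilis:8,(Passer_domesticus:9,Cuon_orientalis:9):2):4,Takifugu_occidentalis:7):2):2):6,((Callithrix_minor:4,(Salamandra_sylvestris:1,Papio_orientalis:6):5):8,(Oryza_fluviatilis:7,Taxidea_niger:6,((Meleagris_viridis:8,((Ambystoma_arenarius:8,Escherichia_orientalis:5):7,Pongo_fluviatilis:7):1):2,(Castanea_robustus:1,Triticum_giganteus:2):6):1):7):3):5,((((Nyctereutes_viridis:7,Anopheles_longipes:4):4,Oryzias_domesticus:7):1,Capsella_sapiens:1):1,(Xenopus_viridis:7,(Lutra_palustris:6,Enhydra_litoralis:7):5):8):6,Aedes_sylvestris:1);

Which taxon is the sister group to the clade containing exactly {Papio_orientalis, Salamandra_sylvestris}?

Callithrix_minor

The clade containing exactly {Papio_orientalis, Salamandra_sylvestris} attaches to the tree at the node subtending (Callithrix_minor,(Salamandra_sylvestris,Papio_orientalis)).
The other lineage descending from that same node — the sister group — is the single tip Callithrix_minor.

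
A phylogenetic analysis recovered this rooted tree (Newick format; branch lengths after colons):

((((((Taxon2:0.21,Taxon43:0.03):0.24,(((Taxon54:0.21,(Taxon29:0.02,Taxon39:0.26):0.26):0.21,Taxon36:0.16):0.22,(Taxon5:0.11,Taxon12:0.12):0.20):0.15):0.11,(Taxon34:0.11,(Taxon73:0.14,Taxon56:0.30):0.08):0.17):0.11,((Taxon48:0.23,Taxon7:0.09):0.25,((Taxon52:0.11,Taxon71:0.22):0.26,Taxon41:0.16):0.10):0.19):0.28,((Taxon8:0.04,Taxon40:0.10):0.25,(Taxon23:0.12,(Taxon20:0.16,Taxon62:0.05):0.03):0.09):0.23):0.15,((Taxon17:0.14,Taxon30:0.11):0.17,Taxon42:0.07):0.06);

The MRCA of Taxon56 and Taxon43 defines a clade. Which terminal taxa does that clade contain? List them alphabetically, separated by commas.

Taxon12, Taxon2, Taxon29, Taxon34, Taxon36, Taxon39, Taxon43, Taxon5, Taxon54, Taxon56, Taxon73

Tracing Taxon56: it sits inside (Taxon73,Taxon56).
Tracing Taxon43: it sits inside (Taxon2,Taxon43).
The smallest clade enclosing both is (((Taxon2,Taxon43),(((Taxon54,(Taxon29,Taxon39)),Taxon36),(Taxon5,Taxon12))),(Taxon34,(Taxon73,Taxon56))); the answer is its 11 terminal taxa in alphabetical order.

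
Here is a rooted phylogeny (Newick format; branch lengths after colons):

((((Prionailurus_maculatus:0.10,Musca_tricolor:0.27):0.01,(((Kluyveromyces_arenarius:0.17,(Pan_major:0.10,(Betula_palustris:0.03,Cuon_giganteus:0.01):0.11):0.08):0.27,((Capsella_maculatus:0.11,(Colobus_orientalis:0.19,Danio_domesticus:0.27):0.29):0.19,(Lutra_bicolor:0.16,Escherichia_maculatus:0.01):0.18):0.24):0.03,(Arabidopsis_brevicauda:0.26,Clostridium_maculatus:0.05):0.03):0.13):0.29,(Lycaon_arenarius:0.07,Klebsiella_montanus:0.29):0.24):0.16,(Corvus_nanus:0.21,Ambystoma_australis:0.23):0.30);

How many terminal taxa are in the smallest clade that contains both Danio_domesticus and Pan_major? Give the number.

The MRCA of Danio_domesticus and Pan_major is the node subtending ((Kluyveromyces_arenarius,(Pan_major,(Betula_palustris,Cuon_giganteus))),((Capsella_maculatus,(Colobus_orientalis,Danio_domesticus)),(Lutra_bicolor,Escherichia_maculatus))).
That clade contains 9 terminal taxa: Betula_palustris, Capsella_maculatus, Colobus_orientalis, Cuon_giganteus, Danio_domesticus, Escherichia_maculatus, Kluyveromyces_arenarius, Lutra_bicolor, Pan_major.

9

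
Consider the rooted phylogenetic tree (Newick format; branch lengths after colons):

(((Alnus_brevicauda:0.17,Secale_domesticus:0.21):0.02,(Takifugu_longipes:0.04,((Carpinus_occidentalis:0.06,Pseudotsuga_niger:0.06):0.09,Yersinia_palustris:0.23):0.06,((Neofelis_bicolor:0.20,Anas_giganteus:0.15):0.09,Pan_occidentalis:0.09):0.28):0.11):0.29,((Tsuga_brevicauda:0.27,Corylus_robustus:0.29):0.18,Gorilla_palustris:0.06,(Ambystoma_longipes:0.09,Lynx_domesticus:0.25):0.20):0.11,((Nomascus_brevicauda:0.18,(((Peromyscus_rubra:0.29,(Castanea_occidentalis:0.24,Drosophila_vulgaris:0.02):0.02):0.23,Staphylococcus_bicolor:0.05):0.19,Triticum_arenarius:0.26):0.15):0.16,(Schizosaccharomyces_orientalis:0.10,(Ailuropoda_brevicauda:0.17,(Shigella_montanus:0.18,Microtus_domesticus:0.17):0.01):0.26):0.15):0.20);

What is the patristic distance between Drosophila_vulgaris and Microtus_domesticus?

1.36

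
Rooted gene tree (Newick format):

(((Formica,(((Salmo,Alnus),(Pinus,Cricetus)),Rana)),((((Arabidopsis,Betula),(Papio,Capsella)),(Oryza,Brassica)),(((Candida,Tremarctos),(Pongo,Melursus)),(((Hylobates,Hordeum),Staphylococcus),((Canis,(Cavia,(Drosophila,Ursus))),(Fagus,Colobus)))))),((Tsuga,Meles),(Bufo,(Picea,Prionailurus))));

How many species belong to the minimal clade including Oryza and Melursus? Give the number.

The MRCA of Oryza and Melursus is the node subtending ((((Arabidopsis,Betula),(Papio,Capsella)),(Oryza,Brassica)),(((Candida,Tremarctos),(Pongo,Melursus)),(((Hylobates,Hordeum),Staphylococcus),((Canis,(Cavia,(Drosophila,Ursus))),(Fagus,Colobus))))).
That clade contains 19 terminal taxa: Arabidopsis, Betula, Brassica, Candida, Canis, Capsella, Cavia, Colobus, Drosophila, Fagus, Hordeum, Hylobates, Melursus, Oryza, Papio, Pongo, Staphylococcus, Tremarctos, Ursus.

19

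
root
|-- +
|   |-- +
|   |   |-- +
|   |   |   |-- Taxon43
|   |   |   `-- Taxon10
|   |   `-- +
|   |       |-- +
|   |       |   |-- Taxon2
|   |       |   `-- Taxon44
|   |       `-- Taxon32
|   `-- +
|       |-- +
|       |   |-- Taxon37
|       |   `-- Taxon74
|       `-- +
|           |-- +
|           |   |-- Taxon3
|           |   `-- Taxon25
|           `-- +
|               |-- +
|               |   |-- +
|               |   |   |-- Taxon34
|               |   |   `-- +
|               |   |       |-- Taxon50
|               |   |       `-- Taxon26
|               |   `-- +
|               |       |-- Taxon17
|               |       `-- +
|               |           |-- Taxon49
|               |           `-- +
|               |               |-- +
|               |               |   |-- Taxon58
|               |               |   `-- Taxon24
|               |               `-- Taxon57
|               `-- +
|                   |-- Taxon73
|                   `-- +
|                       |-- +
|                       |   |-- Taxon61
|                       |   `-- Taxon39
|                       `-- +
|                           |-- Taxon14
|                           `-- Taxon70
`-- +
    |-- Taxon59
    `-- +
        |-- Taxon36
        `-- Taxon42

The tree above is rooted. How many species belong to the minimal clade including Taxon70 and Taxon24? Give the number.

The MRCA of Taxon70 and Taxon24 is the node subtending (((Taxon34,(Taxon50,Taxon26)),(Taxon17,(Taxon49,((Taxon58,Taxon24),Taxon57)))),(Taxon73,((Taxon61,Taxon39),(Taxon14,Taxon70)))).
That clade contains 13 terminal taxa: Taxon14, Taxon17, Taxon24, Taxon26, Taxon34, Taxon39, Taxon49, Taxon50, Taxon57, Taxon58, Taxon61, Taxon70, Taxon73.

13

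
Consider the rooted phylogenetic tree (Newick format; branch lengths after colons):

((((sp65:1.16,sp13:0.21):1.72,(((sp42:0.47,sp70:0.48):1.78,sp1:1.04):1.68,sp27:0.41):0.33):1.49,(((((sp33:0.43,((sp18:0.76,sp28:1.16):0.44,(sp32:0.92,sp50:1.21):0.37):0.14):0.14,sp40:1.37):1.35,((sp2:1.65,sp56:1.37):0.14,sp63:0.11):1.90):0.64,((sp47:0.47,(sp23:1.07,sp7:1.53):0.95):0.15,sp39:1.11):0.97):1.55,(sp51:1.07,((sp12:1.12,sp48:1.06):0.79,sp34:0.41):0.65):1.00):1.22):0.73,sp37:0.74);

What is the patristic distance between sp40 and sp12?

8.47

The path runs sp40 → … → MRCA → … → sp12; the MRCA is the node subtending (((((sp33,((sp18,sp28),(sp32,sp50))),sp40),((sp2,sp56),sp63)),((sp47,(sp23,sp7)),sp39)),(sp51,((sp12,sp48),sp34))).
Branch lengths along that path: 1.37 + 1.35 + 0.64 + 1.55 + 1.00 + 0.65 + 0.79 + 1.12 = 8.47.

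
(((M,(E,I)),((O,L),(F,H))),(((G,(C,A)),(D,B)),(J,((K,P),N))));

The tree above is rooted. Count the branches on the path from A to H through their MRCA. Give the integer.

9

The MRCA of A and H is the root of the tree.
From A up to that node: 5 branches. From H up to the same node: 4 branches. Total: 5 + 4 = 9.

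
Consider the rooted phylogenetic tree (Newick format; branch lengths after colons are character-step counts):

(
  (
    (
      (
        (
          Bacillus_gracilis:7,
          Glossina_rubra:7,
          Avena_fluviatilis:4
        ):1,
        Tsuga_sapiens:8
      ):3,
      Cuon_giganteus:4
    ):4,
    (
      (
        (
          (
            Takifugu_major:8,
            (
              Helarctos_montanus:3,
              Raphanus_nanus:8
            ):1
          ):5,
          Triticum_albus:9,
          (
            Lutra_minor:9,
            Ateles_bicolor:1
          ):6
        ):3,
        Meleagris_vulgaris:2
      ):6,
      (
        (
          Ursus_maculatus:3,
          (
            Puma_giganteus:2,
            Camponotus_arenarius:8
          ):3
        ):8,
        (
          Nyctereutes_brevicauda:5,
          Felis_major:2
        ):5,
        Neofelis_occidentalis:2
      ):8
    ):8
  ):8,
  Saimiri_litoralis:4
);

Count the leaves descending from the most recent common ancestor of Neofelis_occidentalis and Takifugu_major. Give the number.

The MRCA of Neofelis_occidentalis and Takifugu_major is the node subtending ((((Takifugu_major,(Helarctos_montanus,Raphanus_nanus)),Triticum_albus,(Lutra_minor,Ateles_bicolor)),Meleagris_vulgaris),((Ursus_maculatus,(Puma_giganteus,Camponotus_arenarius)),(Nyctereutes_brevicauda,Felis_major),Neofelis_occidentalis)).
That clade contains 13 terminal taxa: Ateles_bicolor, Camponotus_arenarius, Felis_major, Helarctos_montanus, Lutra_minor, Meleagris_vulgaris, Neofelis_occidentalis, Nyctereutes_brevicauda, Puma_giganteus, Raphanus_nanus, Takifugu_major, Triticum_albus, Ursus_maculatus.

13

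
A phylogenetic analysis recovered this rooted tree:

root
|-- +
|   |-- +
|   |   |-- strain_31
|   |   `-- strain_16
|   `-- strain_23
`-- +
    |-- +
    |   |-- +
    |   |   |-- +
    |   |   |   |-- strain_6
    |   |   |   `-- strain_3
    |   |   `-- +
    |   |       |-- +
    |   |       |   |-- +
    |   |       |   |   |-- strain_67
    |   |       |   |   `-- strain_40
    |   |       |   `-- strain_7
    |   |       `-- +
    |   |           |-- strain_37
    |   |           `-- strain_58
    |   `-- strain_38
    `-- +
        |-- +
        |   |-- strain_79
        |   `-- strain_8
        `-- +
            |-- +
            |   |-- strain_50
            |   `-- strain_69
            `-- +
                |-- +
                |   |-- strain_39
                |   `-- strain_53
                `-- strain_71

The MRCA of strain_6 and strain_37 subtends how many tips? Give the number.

7

The MRCA of strain_6 and strain_37 is the node subtending ((strain_6,strain_3),(((strain_67,strain_40),strain_7),(strain_37,strain_58))).
That clade contains 7 terminal taxa: strain_3, strain_37, strain_40, strain_58, strain_6, strain_67, strain_7.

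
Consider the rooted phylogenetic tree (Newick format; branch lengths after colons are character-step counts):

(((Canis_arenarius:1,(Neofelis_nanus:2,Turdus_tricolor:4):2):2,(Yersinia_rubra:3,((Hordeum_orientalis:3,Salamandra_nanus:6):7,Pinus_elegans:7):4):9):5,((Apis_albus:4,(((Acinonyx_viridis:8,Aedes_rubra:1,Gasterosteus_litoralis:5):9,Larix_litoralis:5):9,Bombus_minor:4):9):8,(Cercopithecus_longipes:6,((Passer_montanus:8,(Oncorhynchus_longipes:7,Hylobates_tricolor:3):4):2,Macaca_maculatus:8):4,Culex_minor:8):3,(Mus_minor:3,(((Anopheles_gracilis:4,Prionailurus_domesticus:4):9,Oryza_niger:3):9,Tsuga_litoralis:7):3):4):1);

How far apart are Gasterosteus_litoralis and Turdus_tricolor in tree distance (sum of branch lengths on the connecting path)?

54

The path runs Gasterosteus_litoralis → … → MRCA → … → Turdus_tricolor; the MRCA is the root of the tree.
Branch lengths along that path: 5 + 9 + 9 + 9 + 8 + 1 + 5 + 2 + 2 + 4 = 54.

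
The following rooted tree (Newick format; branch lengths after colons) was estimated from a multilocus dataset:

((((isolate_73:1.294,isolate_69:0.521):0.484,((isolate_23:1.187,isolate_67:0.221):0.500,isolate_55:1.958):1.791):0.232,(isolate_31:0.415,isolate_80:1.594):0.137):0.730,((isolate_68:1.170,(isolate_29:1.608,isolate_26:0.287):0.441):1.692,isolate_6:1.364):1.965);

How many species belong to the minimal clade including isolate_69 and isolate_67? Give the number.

5

The MRCA of isolate_69 and isolate_67 is the node subtending ((isolate_73,isolate_69),((isolate_23,isolate_67),isolate_55)).
That clade contains 5 terminal taxa: isolate_23, isolate_55, isolate_67, isolate_69, isolate_73.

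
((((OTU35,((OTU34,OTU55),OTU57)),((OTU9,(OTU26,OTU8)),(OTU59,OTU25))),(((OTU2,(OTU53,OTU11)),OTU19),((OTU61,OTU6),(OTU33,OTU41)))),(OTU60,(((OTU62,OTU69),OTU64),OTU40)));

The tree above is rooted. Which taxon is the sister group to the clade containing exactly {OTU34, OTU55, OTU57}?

OTU35

The clade containing exactly {OTU34, OTU55, OTU57} attaches to the tree at the node subtending (OTU35,((OTU34,OTU55),OTU57)).
The other lineage descending from that same node — the sister group — is the single tip OTU35.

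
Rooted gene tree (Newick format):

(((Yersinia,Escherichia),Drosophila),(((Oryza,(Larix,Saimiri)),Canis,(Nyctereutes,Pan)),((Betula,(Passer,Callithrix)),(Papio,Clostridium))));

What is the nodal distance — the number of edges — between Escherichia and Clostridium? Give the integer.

7

The MRCA of Escherichia and Clostridium is the root of the tree.
From Escherichia up to that node: 3 branches. From Clostridium up to the same node: 4 branches. Total: 3 + 4 = 7.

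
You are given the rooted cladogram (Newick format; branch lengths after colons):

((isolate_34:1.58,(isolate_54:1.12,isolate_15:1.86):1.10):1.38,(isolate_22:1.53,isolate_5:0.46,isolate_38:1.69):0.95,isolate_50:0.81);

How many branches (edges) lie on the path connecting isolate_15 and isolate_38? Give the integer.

The MRCA of isolate_15 and isolate_38 is the root of the tree.
From isolate_15 up to that node: 3 branches. From isolate_38 up to the same node: 2 branches. Total: 3 + 2 = 5.

5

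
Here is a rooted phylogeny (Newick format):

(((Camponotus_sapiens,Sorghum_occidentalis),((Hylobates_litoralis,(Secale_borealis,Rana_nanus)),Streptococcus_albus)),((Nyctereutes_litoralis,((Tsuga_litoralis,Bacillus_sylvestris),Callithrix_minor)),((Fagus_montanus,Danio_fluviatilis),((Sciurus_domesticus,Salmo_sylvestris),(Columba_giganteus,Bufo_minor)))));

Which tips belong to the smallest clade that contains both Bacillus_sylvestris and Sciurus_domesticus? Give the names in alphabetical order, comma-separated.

Bacillus_sylvestris, Bufo_minor, Callithrix_minor, Columba_giganteus, Danio_fluviatilis, Fagus_montanus, Nyctereutes_litoralis, Salmo_sylvestris, Sciurus_domesticus, Tsuga_litoralis

Tracing Bacillus_sylvestris: it sits inside (Tsuga_litoralis,Bacillus_sylvestris).
Tracing Sciurus_domesticus: it sits inside (Sciurus_domesticus,Salmo_sylvestris).
The smallest clade enclosing both is ((Nyctereutes_litoralis,((Tsuga_litoralis,Bacillus_sylvestris),Callithrix_minor)),((Fagus_montanus,Danio_fluviatilis),((Sciurus_domesticus,Salmo_sylvestris),(Columba_giganteus,Bufo_minor)))); the answer is its 10 terminal taxa in alphabetical order.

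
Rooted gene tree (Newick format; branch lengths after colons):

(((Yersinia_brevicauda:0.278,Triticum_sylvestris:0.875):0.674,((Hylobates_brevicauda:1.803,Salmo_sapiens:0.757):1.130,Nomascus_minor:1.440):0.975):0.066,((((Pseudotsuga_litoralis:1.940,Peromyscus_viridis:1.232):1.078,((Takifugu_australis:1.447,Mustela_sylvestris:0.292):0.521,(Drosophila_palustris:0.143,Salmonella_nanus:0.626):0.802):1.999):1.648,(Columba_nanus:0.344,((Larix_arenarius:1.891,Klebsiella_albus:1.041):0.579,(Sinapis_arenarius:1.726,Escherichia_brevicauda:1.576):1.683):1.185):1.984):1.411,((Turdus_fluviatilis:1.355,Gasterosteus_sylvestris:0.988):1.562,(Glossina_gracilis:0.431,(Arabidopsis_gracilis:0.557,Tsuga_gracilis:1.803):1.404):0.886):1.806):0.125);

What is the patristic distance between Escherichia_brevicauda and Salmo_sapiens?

10.892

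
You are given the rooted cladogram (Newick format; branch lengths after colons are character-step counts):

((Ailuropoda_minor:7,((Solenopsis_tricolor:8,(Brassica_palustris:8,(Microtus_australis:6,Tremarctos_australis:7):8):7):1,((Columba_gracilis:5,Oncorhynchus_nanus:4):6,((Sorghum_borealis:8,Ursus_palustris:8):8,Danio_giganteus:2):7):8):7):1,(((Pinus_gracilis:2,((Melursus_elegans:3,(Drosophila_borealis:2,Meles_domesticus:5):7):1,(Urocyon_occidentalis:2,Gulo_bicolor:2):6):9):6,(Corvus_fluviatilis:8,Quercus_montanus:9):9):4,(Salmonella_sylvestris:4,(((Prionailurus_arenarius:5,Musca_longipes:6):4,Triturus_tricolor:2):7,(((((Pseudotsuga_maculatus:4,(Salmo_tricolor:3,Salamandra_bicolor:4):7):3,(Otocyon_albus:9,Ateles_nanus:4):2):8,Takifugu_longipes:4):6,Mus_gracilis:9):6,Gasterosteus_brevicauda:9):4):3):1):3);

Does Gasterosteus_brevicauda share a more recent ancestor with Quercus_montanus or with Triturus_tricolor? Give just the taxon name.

Triturus_tricolor

The MRCA of Gasterosteus_brevicauda and Triturus_tricolor subtends (((Prionailurus_arenarius,Musca_longipes),Triturus_tricolor),(((((Pseudotsuga_maculatus,(Salmo_tricolor,Salamandra_bicolor)),(Otocyon_albus,Ateles_nanus)),Takifugu_longipes),Mus_gracilis),Gasterosteus_brevicauda)) (11 taxa).
The MRCA of Gasterosteus_brevicauda and Quercus_montanus subtends (((Pinus_gracilis,((Melursus_elegans,(Drosophila_borealis,Meles_domesticus)),(Urocyon_occidentalis,Gulo_bicolor))),(Corvus_fluviatilis,Quercus_montanus)),(Salmonella_sylvestris,(((Prionailurus_arenarius,Musca_longipes),Triturus_tricolor),(((((Pseudotsuga_maculatus,(Salmo_tricolor,Salamandra_bicolor)),(Otocyon_albus,Ateles_nanus)),Takifugu_longipes),Mus_gracilis),Gasterosteus_brevicauda)))) (20 taxa).
The first is nested inside the second, so Gasterosteus_brevicauda shares a more recent common ancestor with Triturus_tricolor.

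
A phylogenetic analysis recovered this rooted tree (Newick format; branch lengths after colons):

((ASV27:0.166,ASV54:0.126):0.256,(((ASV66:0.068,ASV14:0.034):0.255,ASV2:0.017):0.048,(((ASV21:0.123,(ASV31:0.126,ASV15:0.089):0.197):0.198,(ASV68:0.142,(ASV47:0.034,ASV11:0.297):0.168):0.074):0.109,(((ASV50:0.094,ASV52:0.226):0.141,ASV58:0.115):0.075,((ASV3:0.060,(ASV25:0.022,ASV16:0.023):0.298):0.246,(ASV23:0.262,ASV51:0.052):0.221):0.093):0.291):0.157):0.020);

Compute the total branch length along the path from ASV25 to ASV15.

1.543

The path runs ASV25 → … → MRCA → … → ASV15; the MRCA is the node subtending (((ASV21,(ASV31,ASV15)),(ASV68,(ASV47,ASV11))),(((ASV50,ASV52),ASV58),((ASV3,(ASV25,ASV16)),(ASV23,ASV51)))).
Branch lengths along that path: 0.022 + 0.298 + 0.246 + 0.093 + 0.291 + 0.109 + 0.198 + 0.197 + 0.089 = 1.543.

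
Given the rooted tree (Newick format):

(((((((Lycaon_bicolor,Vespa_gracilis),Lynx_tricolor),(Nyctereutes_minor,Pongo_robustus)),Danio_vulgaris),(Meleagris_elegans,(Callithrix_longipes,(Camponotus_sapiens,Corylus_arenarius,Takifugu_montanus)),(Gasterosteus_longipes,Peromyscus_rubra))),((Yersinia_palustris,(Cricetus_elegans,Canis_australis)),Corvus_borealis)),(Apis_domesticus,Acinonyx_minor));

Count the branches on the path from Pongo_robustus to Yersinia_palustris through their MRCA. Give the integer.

The MRCA of Pongo_robustus and Yersinia_palustris is the node subtending ((((((Lycaon_bicolor,Vespa_gracilis),Lynx_tricolor),(Nyctereutes_minor,Pongo_robustus)),Danio_vulgaris),(Meleagris_elegans,(Callithrix_longipes,(Camponotus_sapiens,Corylus_arenarius,Takifugu_montanus)),(Gasterosteus_longipes,Peromyscus_rubra))),((Yersinia_palustris,(Cricetus_elegans,Canis_australis)),Corvus_borealis)).
From Pongo_robustus up to that node: 5 branches. From Yersinia_palustris up to the same node: 3 branches. Total: 5 + 3 = 8.

8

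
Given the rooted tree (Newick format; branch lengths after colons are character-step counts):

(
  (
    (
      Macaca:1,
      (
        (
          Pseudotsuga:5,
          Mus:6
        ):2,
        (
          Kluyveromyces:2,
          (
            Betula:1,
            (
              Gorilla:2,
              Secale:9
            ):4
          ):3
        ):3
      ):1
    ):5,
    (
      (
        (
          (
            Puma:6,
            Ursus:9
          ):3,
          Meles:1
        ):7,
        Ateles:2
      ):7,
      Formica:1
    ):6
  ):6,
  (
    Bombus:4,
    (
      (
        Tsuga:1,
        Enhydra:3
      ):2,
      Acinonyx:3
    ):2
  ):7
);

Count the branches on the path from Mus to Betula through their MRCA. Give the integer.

The MRCA of Mus and Betula is the node subtending ((Pseudotsuga,Mus),(Kluyveromyces,(Betula,(Gorilla,Secale)))).
From Mus up to that node: 2 branches. From Betula up to the same node: 3 branches. Total: 2 + 3 = 5.

5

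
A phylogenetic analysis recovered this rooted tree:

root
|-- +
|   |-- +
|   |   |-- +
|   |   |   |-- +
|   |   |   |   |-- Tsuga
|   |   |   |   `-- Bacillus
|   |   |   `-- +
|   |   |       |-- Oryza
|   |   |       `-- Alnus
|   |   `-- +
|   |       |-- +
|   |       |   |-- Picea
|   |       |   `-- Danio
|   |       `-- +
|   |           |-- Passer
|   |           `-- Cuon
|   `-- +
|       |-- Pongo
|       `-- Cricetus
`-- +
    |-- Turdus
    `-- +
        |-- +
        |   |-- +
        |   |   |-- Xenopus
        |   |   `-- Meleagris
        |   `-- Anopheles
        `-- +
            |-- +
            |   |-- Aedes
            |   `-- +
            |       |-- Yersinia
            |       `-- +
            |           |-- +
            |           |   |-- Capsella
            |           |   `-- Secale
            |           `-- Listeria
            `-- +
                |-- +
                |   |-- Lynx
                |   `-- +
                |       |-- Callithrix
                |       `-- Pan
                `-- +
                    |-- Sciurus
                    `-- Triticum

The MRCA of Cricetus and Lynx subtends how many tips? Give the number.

24

The MRCA of Cricetus and Lynx is the root, so the clade is the entire tree.
That clade contains 24 terminal taxa: Aedes, Alnus, Anopheles, Bacillus, Callithrix, Capsella, Cricetus, Cuon, Danio, Listeria, Lynx, Meleagris, Oryza, Pan, Passer, Picea, Pongo, Sciurus, Secale, Triticum, Tsuga, Turdus, Xenopus, Yersinia.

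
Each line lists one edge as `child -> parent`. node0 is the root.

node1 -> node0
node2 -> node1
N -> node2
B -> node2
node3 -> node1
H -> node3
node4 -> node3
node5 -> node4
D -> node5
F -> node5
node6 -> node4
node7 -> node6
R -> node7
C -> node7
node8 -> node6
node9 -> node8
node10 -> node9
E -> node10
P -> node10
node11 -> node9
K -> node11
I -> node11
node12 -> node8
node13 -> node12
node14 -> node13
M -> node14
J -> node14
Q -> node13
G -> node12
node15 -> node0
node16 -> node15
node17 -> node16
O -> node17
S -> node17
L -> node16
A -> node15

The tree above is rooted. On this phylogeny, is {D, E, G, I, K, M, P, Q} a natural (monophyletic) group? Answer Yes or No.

No

The MRCA of the listed taxa subtends ((D,F),((R,C),(((E,P),(K,I)),(((M,J),Q),G)))).
That clade also contains C, F, J, R, which are not in the proposed group, so the group is not monophyletic.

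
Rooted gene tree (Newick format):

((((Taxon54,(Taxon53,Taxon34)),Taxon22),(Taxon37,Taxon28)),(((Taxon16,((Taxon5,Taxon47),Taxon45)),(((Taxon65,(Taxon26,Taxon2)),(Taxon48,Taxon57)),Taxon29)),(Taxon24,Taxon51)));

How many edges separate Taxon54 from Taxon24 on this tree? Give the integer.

7

The MRCA of Taxon54 and Taxon24 is the root of the tree.
From Taxon54 up to that node: 4 branches. From Taxon24 up to the same node: 3 branches. Total: 4 + 3 = 7.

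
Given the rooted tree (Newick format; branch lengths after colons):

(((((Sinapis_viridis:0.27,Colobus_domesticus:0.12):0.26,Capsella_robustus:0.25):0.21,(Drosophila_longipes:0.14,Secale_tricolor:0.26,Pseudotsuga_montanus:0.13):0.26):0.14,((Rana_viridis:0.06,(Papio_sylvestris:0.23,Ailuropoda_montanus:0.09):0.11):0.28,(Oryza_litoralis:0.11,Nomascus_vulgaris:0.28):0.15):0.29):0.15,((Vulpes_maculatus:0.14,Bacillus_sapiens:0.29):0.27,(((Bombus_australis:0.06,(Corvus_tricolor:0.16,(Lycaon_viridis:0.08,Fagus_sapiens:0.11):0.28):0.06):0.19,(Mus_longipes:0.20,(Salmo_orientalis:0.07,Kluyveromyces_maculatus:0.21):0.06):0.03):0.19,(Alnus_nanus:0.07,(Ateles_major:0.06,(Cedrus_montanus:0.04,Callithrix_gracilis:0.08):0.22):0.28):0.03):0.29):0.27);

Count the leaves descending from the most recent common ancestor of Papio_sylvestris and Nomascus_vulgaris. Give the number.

5

The MRCA of Papio_sylvestris and Nomascus_vulgaris is the node subtending ((Rana_viridis,(Papio_sylvestris,Ailuropoda_montanus)),(Oryza_litoralis,Nomascus_vulgaris)).
That clade contains 5 terminal taxa: Ailuropoda_montanus, Nomascus_vulgaris, Oryza_litoralis, Papio_sylvestris, Rana_viridis.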